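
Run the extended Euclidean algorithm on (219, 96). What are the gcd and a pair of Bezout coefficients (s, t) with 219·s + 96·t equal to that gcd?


Euclidean algorithm on (219, 96) — divide until remainder is 0:
  219 = 2 · 96 + 27
  96 = 3 · 27 + 15
  27 = 1 · 15 + 12
  15 = 1 · 12 + 3
  12 = 4 · 3 + 0
gcd(219, 96) = 3.
Track Bezout coefficients alongside the remainders: start with r₀ = 219 = a·1 + b·0 (s = 1, t = 0) and r₁ = 96 = a·0 + b·1 (s = 0, t = 1); each new remainder r_{k+1} = r_{k-1} − q_k·r_k inherits s_{k+1} = s_{k-1} − q_k·s_k, t_{k+1} = t_{k-1} − q_k·t_k, so r_k = a·s_k + b·t_k at every step:
  q = 2: r = 27, s = 1 − 2·0 = 1, t = 0 − 2·1 = -2  (check: 219·1 + 96·(-2) = 27)
  q = 3: r = 15, s = 0 − 3·1 = -3, t = 1 − 3·(-2) = 7  (check: 219·(-3) + 96·7 = 15)
  q = 1: r = 12, s = 1 − 1·(-3) = 4, t = -2 − 1·7 = -9  (check: 219·4 + 96·(-9) = 12)
  q = 1: r = 3, s = -3 − 1·4 = -7, t = 7 − 1·(-9) = 16  (check: 219·(-7) + 96·16 = 3)
The row with r = 3 (the gcd) gives the Bezout coefficients s = -7, t = 16.
Result: 219 · (-7) + 96 · (16) = 3.

gcd(219, 96) = 3; s = -7, t = 16 (check: 219·(-7) + 96·16 = 3).


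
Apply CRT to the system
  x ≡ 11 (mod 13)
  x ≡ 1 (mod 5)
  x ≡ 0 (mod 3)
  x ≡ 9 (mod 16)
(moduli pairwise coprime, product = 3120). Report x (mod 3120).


Product of moduli M = 13 · 5 · 3 · 16 = 3120.
Merge one congruence at a time:
  Start: x ≡ 11 (mod 13).
  Combine with x ≡ 1 (mod 5); new modulus lcm = 65.
    Write x = 11 + 13·t and substitute into x ≡ 1 (mod 5): 13·t ≡ 1 − 11 = -10 (mod 5).
    Reduce coefficients mod 5: 3·t ≡ 0 (mod 5).
    The inverse of 3 mod 5 is 2 (since 3·2 = 6 = 1·5 + 1), so t ≡ 2·0 = 0 ≡ 0 (mod 5).
    Then x = 11 + 13·0 = 11, valid modulo lcm(13, 5) = 65: x ≡ 11 (mod 65).
  Combine with x ≡ 0 (mod 3); new modulus lcm = 195.
    Write x = 11 + 65·t and substitute into x ≡ 0 (mod 3): 65·t ≡ 0 − 11 = -11 (mod 3).
    Reduce coefficients mod 3: 2·t ≡ 1 (mod 3).
    The inverse of 2 mod 3 is 2 (since 2·2 = 4 = 1·3 + 1), so t ≡ 2·1 = 2 ≡ 2 (mod 3).
    Then x = 11 + 65·2 = 141, valid modulo lcm(65, 3) = 195: x ≡ 141 (mod 195).
  Combine with x ≡ 9 (mod 16); new modulus lcm = 3120.
    Write x = 141 + 195·t and substitute into x ≡ 9 (mod 16): 195·t ≡ 9 − 141 = -132 (mod 16).
    Reduce coefficients mod 16: 3·t ≡ 12 (mod 16).
    The inverse of 3 mod 16 is 11 (since 3·11 = 33 = 2·16 + 1), so t ≡ 11·12 = 132 ≡ 4 (mod 16).
    Then x = 141 + 195·4 = 921, valid modulo lcm(195, 16) = 3120: x ≡ 921 (mod 3120).
Verify against each original: 921 mod 13 = 11, 921 mod 5 = 1, 921 mod 3 = 0, 921 mod 16 = 9.

x ≡ 921 (mod 3120).


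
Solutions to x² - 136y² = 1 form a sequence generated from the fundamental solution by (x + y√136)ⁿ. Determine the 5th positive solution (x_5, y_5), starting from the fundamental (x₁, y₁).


Step 1: Find the fundamental solution (x₁, y₁) of x² - 136y² = 1.
  Expand √136 as a continued fraction. a₀ = ⌊√136⌋ = 11; iterate m_{k+1} = d_k·a_k − m_k, d_{k+1} = (136 − m_{k+1}²)/d_k, a_{k+1} = ⌊(a₀ + m_{k+1})/d_{k+1}⌋ (starting m₀ = 0, d₀ = 1), with convergents p_k = a_k·p_{k-1} + p_{k-2}, q_k = a_k·q_{k-1} + q_{k-2} (p₋₁ = 1, q₋₁ = 0):
  k = 0: a₀ = 11; p₀/q₀ = 11/1; p₀² − 136·q₀² = 121 − 136 = -15.
  k = 1: m = 11, d = 15, a = ⌊(11 + 11)/15⌋ = 1; p/q = (1·11 + 1)/(1·1 + 0) = 12/1; p² − 136·q² = 144 − 136 = 8.
  k = 2: m = 4, d = 8, a = ⌊(11 + 4)/8⌋ = 1; p/q = (1·12 + 11)/(1·1 + 1) = 23/2; p² − 136·q² = 529 − 544 = -15.
  k = 3: m = 4, d = 15, a = ⌊(11 + 4)/15⌋ = 1; p/q = (1·23 + 12)/(1·2 + 1) = 35/3; p² − 136·q² = 1225 − 1224 = 1.
  The first convergent with p² − 136·q² = 1 gives the fundamental solution (x₁, y₁) = (35, 3).
Step 2: Apply the recurrence (x_{n+1}, y_{n+1}) = (x₁x_n + 136y₁y_n, x₁y_n + y₁x_n) repeatedly.
  From (x_1, y_1) = (35, 3): x_2 = 35·35 + 136·3·3 = 2449; y_2 = 35·3 + 3·35 = 210.
  From (x_2, y_2) = (2449, 210): x_3 = 35·2449 + 136·3·210 = 171395; y_3 = 35·210 + 3·2449 = 14697.
  From (x_3, y_3) = (171395, 14697): x_4 = 35·171395 + 136·3·14697 = 11995201; y_4 = 35·14697 + 3·171395 = 1028580.
  From (x_4, y_4) = (11995201, 1028580): x_5 = 35·11995201 + 136·3·1028580 = 839492675; y_5 = 35·1028580 + 3·11995201 = 71985903.
Step 3: Verify x_5² - 136·y_5² = 704747951378655625 - 704747951378655624 = 1 (should be 1). ✓

(x_1, y_1) = (35, 3); (x_5, y_5) = (839492675, 71985903).


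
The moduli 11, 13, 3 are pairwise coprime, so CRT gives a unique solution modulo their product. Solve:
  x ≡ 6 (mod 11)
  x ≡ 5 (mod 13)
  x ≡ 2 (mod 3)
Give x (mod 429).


Moduli 11, 13, 3 are pairwise coprime; by CRT there is a unique solution modulo M = 11 · 13 · 3 = 429.
Solve pairwise, accumulating the modulus:
  Start with x ≡ 6 (mod 11).
  Combine with x ≡ 5 (mod 13): since gcd(11, 13) = 1, we get a unique residue mod 143.
    Write x = 6 + 11·t and substitute into x ≡ 5 (mod 13): 11·t ≡ 5 − 6 = -1 (mod 13).
    Reduce coefficients mod 13: 11·t ≡ 12 (mod 13).
    The inverse of 11 mod 13 is 6 (since 11·6 = 66 = 5·13 + 1), so t ≡ 6·12 = 72 ≡ 7 (mod 13).
    Then x = 6 + 11·7 = 83, valid modulo lcm(11, 13) = 143: x ≡ 83 (mod 143).
  Combine with x ≡ 2 (mod 3): since gcd(143, 3) = 1, we get a unique residue mod 429.
    Write x = 83 + 143·t and substitute into x ≡ 2 (mod 3): 143·t ≡ 2 − 83 = -81 (mod 3).
    Reduce coefficients mod 3: 2·t ≡ 0 (mod 3).
    The inverse of 2 mod 3 is 2 (since 2·2 = 4 = 1·3 + 1), so t ≡ 2·0 = 0 ≡ 0 (mod 3).
    Then x = 83 + 143·0 = 83, valid modulo lcm(143, 3) = 429: x ≡ 83 (mod 429).
Verify: 83 mod 11 = 6 ✓, 83 mod 13 = 5 ✓, 83 mod 3 = 2 ✓.

x ≡ 83 (mod 429).


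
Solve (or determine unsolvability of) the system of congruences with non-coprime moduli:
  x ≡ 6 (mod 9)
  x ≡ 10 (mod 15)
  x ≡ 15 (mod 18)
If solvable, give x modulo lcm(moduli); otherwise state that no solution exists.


Moduli 9, 15, 18 are not pairwise coprime, so CRT works modulo lcm(m_i) when all pairwise compatibility conditions hold.
Pairwise compatibility: gcd(m_i, m_j) must divide a_i - a_j for every pair.
Merge one congruence at a time:
  Start: x ≡ 6 (mod 9).
  Combine with x ≡ 10 (mod 15): gcd(9, 15) = 3, and 10 - 6 = 4 is NOT divisible by 3.
    ⇒ system is inconsistent (no integer solution).

No solution (the system is inconsistent).


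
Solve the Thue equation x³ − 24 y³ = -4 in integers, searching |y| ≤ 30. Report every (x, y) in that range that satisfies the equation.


The equation is x³ - 24y³ = -4. For fixed y, x³ = 24·y³ − 4, so a solution requires the RHS to be a perfect cube.
Strategy: iterate y from -30 to 30, compute RHS = 24·y³ − 4, and check whether it is a (positive or negative) perfect cube.
Check small values of y:
  y = 0: RHS = -4 is not a perfect cube.
  y = 1: RHS = 20 is not a perfect cube.
  y = -1: RHS = -28 is not a perfect cube.
  y = 2: RHS = 188 is not a perfect cube.
  y = -2: RHS = -196 is not a perfect cube.
  y = 3: RHS = 644 is not a perfect cube.
  y = -3: RHS = -652 is not a perfect cube.
Continuing the search up to |y| = 30 finds no solutions either.
No (x, y) in the scanned range satisfies the equation.

No integer solutions with |y| ≤ 30.


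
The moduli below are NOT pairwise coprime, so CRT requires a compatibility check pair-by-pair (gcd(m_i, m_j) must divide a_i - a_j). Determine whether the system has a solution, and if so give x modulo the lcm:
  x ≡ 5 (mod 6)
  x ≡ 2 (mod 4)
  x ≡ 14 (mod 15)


Moduli 6, 4, 15 are not pairwise coprime, so CRT works modulo lcm(m_i) when all pairwise compatibility conditions hold.
Pairwise compatibility: gcd(m_i, m_j) must divide a_i - a_j for every pair.
Merge one congruence at a time:
  Start: x ≡ 5 (mod 6).
  Combine with x ≡ 2 (mod 4): gcd(6, 4) = 2, and 2 - 5 = -3 is NOT divisible by 2.
    ⇒ system is inconsistent (no integer solution).

No solution (the system is inconsistent).


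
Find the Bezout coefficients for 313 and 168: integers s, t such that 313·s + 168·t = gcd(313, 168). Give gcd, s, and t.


Euclidean algorithm on (313, 168) — divide until remainder is 0:
  313 = 1 · 168 + 145
  168 = 1 · 145 + 23
  145 = 6 · 23 + 7
  23 = 3 · 7 + 2
  7 = 3 · 2 + 1
  2 = 2 · 1 + 0
gcd(313, 168) = 1.
Track Bezout coefficients alongside the remainders: start with r₀ = 313 = a·1 + b·0 (s = 1, t = 0) and r₁ = 168 = a·0 + b·1 (s = 0, t = 1); each new remainder r_{k+1} = r_{k-1} − q_k·r_k inherits s_{k+1} = s_{k-1} − q_k·s_k, t_{k+1} = t_{k-1} − q_k·t_k, so r_k = a·s_k + b·t_k at every step:
  q = 1: r = 145, s = 1 − 1·0 = 1, t = 0 − 1·1 = -1  (check: 313·1 + 168·(-1) = 145)
  q = 1: r = 23, s = 0 − 1·1 = -1, t = 1 − 1·(-1) = 2  (check: 313·(-1) + 168·2 = 23)
  q = 6: r = 7, s = 1 − 6·(-1) = 7, t = -1 − 6·2 = -13  (check: 313·7 + 168·(-13) = 7)
  q = 3: r = 2, s = -1 − 3·7 = -22, t = 2 − 3·(-13) = 41  (check: 313·(-22) + 168·41 = 2)
  q = 3: r = 1, s = 7 − 3·(-22) = 73, t = -13 − 3·41 = -136  (check: 313·73 + 168·(-136) = 1)
The row with r = 1 (the gcd) gives the Bezout coefficients s = 73, t = -136.
Result: 313 · (73) + 168 · (-136) = 1.

gcd(313, 168) = 1; s = 73, t = -136 (check: 313·73 + 168·(-136) = 1).


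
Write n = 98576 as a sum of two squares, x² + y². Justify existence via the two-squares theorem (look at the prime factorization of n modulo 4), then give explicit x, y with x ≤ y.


Step 1: Factor n = 98576 = 2^4 · 61 · 101.
Step 2: Check the mod-4 condition on each prime factor: 2 = 2 (special); 61 ≡ 1 (mod 4), exponent 1; 101 ≡ 1 (mod 4), exponent 1.
All primes ≡ 3 (mod 4) appear to even exponent (or don't appear), so by the two-squares theorem n IS expressible as a sum of two squares.
Step 3: Build a representation. Group n = k² · m with k = 4 and m = 61 · 101 = 6161 (a product of primes ≡ 1 (mod 4)); a representation of m scales to one of n via (k·x)² + (k·y)² = k²(x² + y²). Each prime p ≡ 1 (mod 4) is itself a sum of two squares; find a² by testing p − a² for a perfect square:
  61: 61 − 1² = 60, 61 − 2² = 57, 61 − 3² = 52, 61 − 4² = 45, 61 − 5² = 36 = 6² ⇒ 61 = 5² + 6².
  101: 101 − 1² = 100 = 10² ⇒ 101 = 1² + 10².
  Combine using the Brahmagupta–Fibonacci identity (a² + b²)(c² + d²) = (ac − bd)² + (ad + bc)² = (ac + bd)² + (ad − bc)²:
  61 · 101 = 6161: from (5² + 6²)(1² + 10²), take (5·1 − 6·10, 5·10 + 6·1) = (5 − 60, 50 + 6) = (-55, 56); dropping signs (only squares matter) gives (55, 56); check 55² + 56² = 3025 + 3136 = 6161 ✓.
  Scale by k = 4: (4·55, 4·56) = (220, 224).
Step 4: Order so x ≤ y and verify: 220² + 224² = 48400 + 50176 = 98576 = n. ✓

n = 98576 = 220² + 224² (one valid representation with x ≤ y).


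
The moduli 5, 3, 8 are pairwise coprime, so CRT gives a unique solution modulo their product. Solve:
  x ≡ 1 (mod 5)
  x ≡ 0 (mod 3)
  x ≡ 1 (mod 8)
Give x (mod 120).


Moduli 5, 3, 8 are pairwise coprime; by CRT there is a unique solution modulo M = 5 · 3 · 8 = 120.
Solve pairwise, accumulating the modulus:
  Start with x ≡ 1 (mod 5).
  Combine with x ≡ 0 (mod 3): since gcd(5, 3) = 1, we get a unique residue mod 15.
    Write x = 1 + 5·t and substitute into x ≡ 0 (mod 3): 5·t ≡ 0 − 1 = -1 (mod 3).
    Reduce coefficients mod 3: 2·t ≡ 2 (mod 3).
    The inverse of 2 mod 3 is 2 (since 2·2 = 4 = 1·3 + 1), so t ≡ 2·2 = 4 ≡ 1 (mod 3).
    Then x = 1 + 5·1 = 6, valid modulo lcm(5, 3) = 15: x ≡ 6 (mod 15).
  Combine with x ≡ 1 (mod 8): since gcd(15, 8) = 1, we get a unique residue mod 120.
    Write x = 6 + 15·t and substitute into x ≡ 1 (mod 8): 15·t ≡ 1 − 6 = -5 (mod 8).
    Reduce coefficients mod 8: 7·t ≡ 3 (mod 8).
    The inverse of 7 mod 8 is 7 (since 7·7 = 49 = 6·8 + 1), so t ≡ 7·3 = 21 ≡ 5 (mod 8).
    Then x = 6 + 15·5 = 81, valid modulo lcm(15, 8) = 120: x ≡ 81 (mod 120).
Verify: 81 mod 5 = 1 ✓, 81 mod 3 = 0 ✓, 81 mod 8 = 1 ✓.

x ≡ 81 (mod 120).


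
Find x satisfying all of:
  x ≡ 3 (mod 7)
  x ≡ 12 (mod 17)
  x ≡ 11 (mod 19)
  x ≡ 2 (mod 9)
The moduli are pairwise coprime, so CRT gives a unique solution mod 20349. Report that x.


Product of moduli M = 7 · 17 · 19 · 9 = 20349.
Merge one congruence at a time:
  Start: x ≡ 3 (mod 7).
  Combine with x ≡ 12 (mod 17); new modulus lcm = 119.
    Write x = 3 + 7·t and substitute into x ≡ 12 (mod 17): 7·t ≡ 12 − 3 = 9 (mod 17).
    The inverse of 7 mod 17 is 5 (since 7·5 = 35 = 2·17 + 1), so t ≡ 5·9 = 45 ≡ 11 (mod 17).
    Then x = 3 + 7·11 = 80, valid modulo lcm(7, 17) = 119: x ≡ 80 (mod 119).
  Combine with x ≡ 11 (mod 19); new modulus lcm = 2261.
    Write x = 80 + 119·t and substitute into x ≡ 11 (mod 19): 119·t ≡ 11 − 80 = -69 (mod 19).
    Reduce coefficients mod 19: 5·t ≡ 7 (mod 19).
    The inverse of 5 mod 19 is 4 (since 5·4 = 20 = 1·19 + 1), so t ≡ 4·7 = 28 ≡ 9 (mod 19).
    Then x = 80 + 119·9 = 1151, valid modulo lcm(119, 19) = 2261: x ≡ 1151 (mod 2261).
  Combine with x ≡ 2 (mod 9); new modulus lcm = 20349.
    Write x = 1151 + 2261·t and substitute into x ≡ 2 (mod 9): 2261·t ≡ 2 − 1151 = -1149 (mod 9).
    Reduce coefficients mod 9: 2·t ≡ 3 (mod 9).
    The inverse of 2 mod 9 is 5 (since 2·5 = 10 = 1·9 + 1), so t ≡ 5·3 = 15 ≡ 6 (mod 9).
    Then x = 1151 + 2261·6 = 14717, valid modulo lcm(2261, 9) = 20349: x ≡ 14717 (mod 20349).
Verify against each original: 14717 mod 7 = 3, 14717 mod 17 = 12, 14717 mod 19 = 11, 14717 mod 9 = 2.

x ≡ 14717 (mod 20349).


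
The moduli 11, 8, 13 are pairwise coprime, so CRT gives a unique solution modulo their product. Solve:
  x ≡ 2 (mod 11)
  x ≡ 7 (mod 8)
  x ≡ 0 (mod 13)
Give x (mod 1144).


Moduli 11, 8, 13 are pairwise coprime; by CRT there is a unique solution modulo M = 11 · 8 · 13 = 1144.
Solve pairwise, accumulating the modulus:
  Start with x ≡ 2 (mod 11).
  Combine with x ≡ 7 (mod 8): since gcd(11, 8) = 1, we get a unique residue mod 88.
    Write x = 2 + 11·t and substitute into x ≡ 7 (mod 8): 11·t ≡ 7 − 2 = 5 (mod 8).
    Reduce coefficients mod 8: 3·t ≡ 5 (mod 8).
    The inverse of 3 mod 8 is 3 (since 3·3 = 9 = 1·8 + 1), so t ≡ 3·5 = 15 ≡ 7 (mod 8).
    Then x = 2 + 11·7 = 79, valid modulo lcm(11, 8) = 88: x ≡ 79 (mod 88).
  Combine with x ≡ 0 (mod 13): since gcd(88, 13) = 1, we get a unique residue mod 1144.
    Write x = 79 + 88·t and substitute into x ≡ 0 (mod 13): 88·t ≡ 0 − 79 = -79 (mod 13).
    Reduce coefficients mod 13: 10·t ≡ 12 (mod 13).
    The inverse of 10 mod 13 is 4 (since 10·4 = 40 = 3·13 + 1), so t ≡ 4·12 = 48 ≡ 9 (mod 13).
    Then x = 79 + 88·9 = 871, valid modulo lcm(88, 13) = 1144: x ≡ 871 (mod 1144).
Verify: 871 mod 11 = 2 ✓, 871 mod 8 = 7 ✓, 871 mod 13 = 0 ✓.

x ≡ 871 (mod 1144).


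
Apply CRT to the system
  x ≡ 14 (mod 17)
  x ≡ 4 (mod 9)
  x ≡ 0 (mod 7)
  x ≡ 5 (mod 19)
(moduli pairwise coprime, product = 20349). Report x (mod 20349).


Product of moduli M = 17 · 9 · 7 · 19 = 20349.
Merge one congruence at a time:
  Start: x ≡ 14 (mod 17).
  Combine with x ≡ 4 (mod 9); new modulus lcm = 153.
    Write x = 14 + 17·t and substitute into x ≡ 4 (mod 9): 17·t ≡ 4 − 14 = -10 (mod 9).
    Reduce coefficients mod 9: 8·t ≡ 8 (mod 9).
    The inverse of 8 mod 9 is 8 (since 8·8 = 64 = 7·9 + 1), so t ≡ 8·8 = 64 ≡ 1 (mod 9).
    Then x = 14 + 17·1 = 31, valid modulo lcm(17, 9) = 153: x ≡ 31 (mod 153).
  Combine with x ≡ 0 (mod 7); new modulus lcm = 1071.
    Write x = 31 + 153·t and substitute into x ≡ 0 (mod 7): 153·t ≡ 0 − 31 = -31 (mod 7).
    Reduce coefficients mod 7: 6·t ≡ 4 (mod 7).
    The inverse of 6 mod 7 is 6 (since 6·6 = 36 = 5·7 + 1), so t ≡ 6·4 = 24 ≡ 3 (mod 7).
    Then x = 31 + 153·3 = 490, valid modulo lcm(153, 7) = 1071: x ≡ 490 (mod 1071).
  Combine with x ≡ 5 (mod 19); new modulus lcm = 20349.
    Write x = 490 + 1071·t and substitute into x ≡ 5 (mod 19): 1071·t ≡ 5 − 490 = -485 (mod 19).
    Reduce coefficients mod 19: 7·t ≡ 9 (mod 19).
    The inverse of 7 mod 19 is 11 (since 7·11 = 77 = 4·19 + 1), so t ≡ 11·9 = 99 ≡ 4 (mod 19).
    Then x = 490 + 1071·4 = 4774, valid modulo lcm(1071, 19) = 20349: x ≡ 4774 (mod 20349).
Verify against each original: 4774 mod 17 = 14, 4774 mod 9 = 4, 4774 mod 7 = 0, 4774 mod 19 = 5.

x ≡ 4774 (mod 20349).


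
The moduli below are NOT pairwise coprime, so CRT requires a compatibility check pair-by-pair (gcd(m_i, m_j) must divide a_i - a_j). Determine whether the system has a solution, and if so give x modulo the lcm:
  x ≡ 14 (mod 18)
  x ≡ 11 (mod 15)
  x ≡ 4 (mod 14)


Moduli 18, 15, 14 are not pairwise coprime, so CRT works modulo lcm(m_i) when all pairwise compatibility conditions hold.
Pairwise compatibility: gcd(m_i, m_j) must divide a_i - a_j for every pair.
Merge one congruence at a time:
  Start: x ≡ 14 (mod 18).
  Combine with x ≡ 11 (mod 15): gcd(18, 15) = 3; 11 - 14 = -3, which IS divisible by 3, so compatible.
    Write x = 14 + 18·t and substitute into x ≡ 11 (mod 15): 18·t ≡ 11 − 14 = -3 (mod 15).
    Divide the congruence (and modulus) by g = 3: 6·t ≡ -1 (mod 5).
    Reduce coefficients mod 5: 1·t ≡ 4 (mod 5).
    So t ≡ 4 (mod 5).
    Then x = 14 + 18·4 = 86, valid modulo lcm(18, 15) = 90: x ≡ 86 (mod 90).
  Combine with x ≡ 4 (mod 14): gcd(90, 14) = 2; 4 - 86 = -82, which IS divisible by 2, so compatible.
    Write x = 86 + 90·t and substitute into x ≡ 4 (mod 14): 90·t ≡ 4 − 86 = -82 (mod 14).
    Divide the congruence (and modulus) by g = 2: 45·t ≡ -41 (mod 7).
    Reduce coefficients mod 7: 3·t ≡ 1 (mod 7).
    The inverse of 3 mod 7 is 5 (since 3·5 = 15 = 2·7 + 1), so t ≡ 5·1 = 5 ≡ 5 (mod 7).
    Then x = 86 + 90·5 = 536, valid modulo lcm(90, 14) = 630: x ≡ 536 (mod 630).
Verify: 536 mod 18 = 14, 536 mod 15 = 11, 536 mod 14 = 4.

x ≡ 536 (mod 630).


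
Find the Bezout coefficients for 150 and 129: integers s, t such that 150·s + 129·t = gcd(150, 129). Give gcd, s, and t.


Euclidean algorithm on (150, 129) — divide until remainder is 0:
  150 = 1 · 129 + 21
  129 = 6 · 21 + 3
  21 = 7 · 3 + 0
gcd(150, 129) = 3.
Track Bezout coefficients alongside the remainders: start with r₀ = 150 = a·1 + b·0 (s = 1, t = 0) and r₁ = 129 = a·0 + b·1 (s = 0, t = 1); each new remainder r_{k+1} = r_{k-1} − q_k·r_k inherits s_{k+1} = s_{k-1} − q_k·s_k, t_{k+1} = t_{k-1} − q_k·t_k, so r_k = a·s_k + b·t_k at every step:
  q = 1: r = 21, s = 1 − 1·0 = 1, t = 0 − 1·1 = -1  (check: 150·1 + 129·(-1) = 21)
  q = 6: r = 3, s = 0 − 6·1 = -6, t = 1 − 6·(-1) = 7  (check: 150·(-6) + 129·7 = 3)
The row with r = 3 (the gcd) gives the Bezout coefficients s = -6, t = 7.
Result: 150 · (-6) + 129 · (7) = 3.

gcd(150, 129) = 3; s = -6, t = 7 (check: 150·(-6) + 129·7 = 3).


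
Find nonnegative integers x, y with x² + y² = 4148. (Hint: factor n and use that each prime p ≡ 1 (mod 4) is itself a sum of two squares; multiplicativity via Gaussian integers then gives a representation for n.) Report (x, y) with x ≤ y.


Step 1: Factor n = 4148 = 2^2 · 17 · 61.
Step 2: Check the mod-4 condition on each prime factor: 2 = 2 (special); 17 ≡ 1 (mod 4), exponent 1; 61 ≡ 1 (mod 4), exponent 1.
All primes ≡ 3 (mod 4) appear to even exponent (or don't appear), so by the two-squares theorem n IS expressible as a sum of two squares.
Step 3: Build a representation. Group n = k² · m with k = 2 and m = 17 · 61 = 1037 (a product of primes ≡ 1 (mod 4)); a representation of m scales to one of n via (k·x)² + (k·y)² = k²(x² + y²). Each prime p ≡ 1 (mod 4) is itself a sum of two squares; find a² by testing p − a² for a perfect square:
  17: 17 − 1² = 16 = 4² ⇒ 17 = 1² + 4².
  61: 61 − 1² = 60, 61 − 2² = 57, 61 − 3² = 52, 61 − 4² = 45, 61 − 5² = 36 = 6² ⇒ 61 = 5² + 6².
  Combine using the Brahmagupta–Fibonacci identity (a² + b²)(c² + d²) = (ac − bd)² + (ad + bc)² = (ac + bd)² + (ad − bc)²:
  17 · 61 = 1037: from (1² + 4²)(5² + 6²), take (1·5 − 4·6, 1·6 + 4·5) = (5 − 24, 6 + 20) = (-19, 26); dropping signs (only squares matter) gives (19, 26); check 19² + 26² = 361 + 676 = 1037 ✓.
  Scale by k = 2: (2·19, 2·26) = (38, 52).
Step 4: Order so x ≤ y and verify: 38² + 52² = 1444 + 2704 = 4148 = n. ✓

n = 4148 = 38² + 52² (one valid representation with x ≤ y).


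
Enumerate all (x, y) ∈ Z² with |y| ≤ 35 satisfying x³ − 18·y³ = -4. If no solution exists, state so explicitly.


The equation is x³ - 18y³ = -4. For fixed y, x³ = 18·y³ − 4, so a solution requires the RHS to be a perfect cube.
Strategy: iterate y from -35 to 35, compute RHS = 18·y³ − 4, and check whether it is a (positive or negative) perfect cube.
Check small values of y:
  y = 0: RHS = -4 is not a perfect cube.
  y = 1: RHS = 14 is not a perfect cube.
  y = -1: RHS = -22 is not a perfect cube.
  y = 2: RHS = 140 is not a perfect cube.
  y = -2: RHS = -148 is not a perfect cube.
  y = 3: RHS = 482 is not a perfect cube.
  y = -3: RHS = -490 is not a perfect cube.
Continuing the search up to |y| = 35 finds no solutions either.
No (x, y) in the scanned range satisfies the equation.

No integer solutions with |y| ≤ 35.


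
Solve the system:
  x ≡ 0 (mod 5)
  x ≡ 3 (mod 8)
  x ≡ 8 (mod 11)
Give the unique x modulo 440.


Moduli 5, 8, 11 are pairwise coprime; by CRT there is a unique solution modulo M = 5 · 8 · 11 = 440.
Solve pairwise, accumulating the modulus:
  Start with x ≡ 0 (mod 5).
  Combine with x ≡ 3 (mod 8): since gcd(5, 8) = 1, we get a unique residue mod 40.
    Write x = 0 + 5·t and substitute into x ≡ 3 (mod 8): 5·t ≡ 3 − 0 = 3 (mod 8).
    The inverse of 5 mod 8 is 5 (since 5·5 = 25 = 3·8 + 1), so t ≡ 5·3 = 15 ≡ 7 (mod 8).
    Then x = 0 + 5·7 = 35, valid modulo lcm(5, 8) = 40: x ≡ 35 (mod 40).
  Combine with x ≡ 8 (mod 11): since gcd(40, 11) = 1, we get a unique residue mod 440.
    Write x = 35 + 40·t and substitute into x ≡ 8 (mod 11): 40·t ≡ 8 − 35 = -27 (mod 11).
    Reduce coefficients mod 11: 7·t ≡ 6 (mod 11).
    The inverse of 7 mod 11 is 8 (since 7·8 = 56 = 5·11 + 1), so t ≡ 8·6 = 48 ≡ 4 (mod 11).
    Then x = 35 + 40·4 = 195, valid modulo lcm(40, 11) = 440: x ≡ 195 (mod 440).
Verify: 195 mod 5 = 0 ✓, 195 mod 8 = 3 ✓, 195 mod 11 = 8 ✓.

x ≡ 195 (mod 440).


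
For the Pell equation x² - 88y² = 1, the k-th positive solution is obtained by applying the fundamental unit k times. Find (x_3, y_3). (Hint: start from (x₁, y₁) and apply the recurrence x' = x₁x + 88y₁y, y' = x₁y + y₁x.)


Step 1: Find the fundamental solution (x₁, y₁) of x² - 88y² = 1.
  Expand √88 as a continued fraction. a₀ = ⌊√88⌋ = 9; iterate m_{k+1} = d_k·a_k − m_k, d_{k+1} = (88 − m_{k+1}²)/d_k, a_{k+1} = ⌊(a₀ + m_{k+1})/d_{k+1}⌋ (starting m₀ = 0, d₀ = 1), with convergents p_k = a_k·p_{k-1} + p_{k-2}, q_k = a_k·q_{k-1} + q_{k-2} (p₋₁ = 1, q₋₁ = 0):
  k = 0: a₀ = 9; p₀/q₀ = 9/1; p₀² − 88·q₀² = 81 − 88 = -7.
  k = 1: m = 9, d = 7, a = ⌊(9 + 9)/7⌋ = 2; p/q = (2·9 + 1)/(2·1 + 0) = 19/2; p² − 88·q² = 361 − 352 = 9.
  k = 2: m = 5, d = 9, a = ⌊(9 + 5)/9⌋ = 1; p/q = (1·19 + 9)/(1·2 + 1) = 28/3; p² − 88·q² = 784 − 792 = -8.
  k = 3: m = 4, d = 8, a = ⌊(9 + 4)/8⌋ = 1; p/q = (1·28 + 19)/(1·3 + 2) = 47/5; p² − 88·q² = 2209 − 2200 = 9.
  k = 4: m = 4, d = 9, a = ⌊(9 + 4)/9⌋ = 1; p/q = (1·47 + 28)/(1·5 + 3) = 75/8; p² − 88·q² = 5625 − 5632 = -7.
  k = 5: m = 5, d = 7, a = ⌊(9 + 5)/7⌋ = 2; p/q = (2·75 + 47)/(2·8 + 5) = 197/21; p² − 88·q² = 38809 − 38808 = 1.
  The first convergent with p² − 88·q² = 1 gives the fundamental solution (x₁, y₁) = (197, 21).
Step 2: Apply the recurrence (x_{n+1}, y_{n+1}) = (x₁x_n + 88y₁y_n, x₁y_n + y₁x_n) repeatedly.
  From (x_1, y_1) = (197, 21): x_2 = 197·197 + 88·21·21 = 77617; y_2 = 197·21 + 21·197 = 8274.
  From (x_2, y_2) = (77617, 8274): x_3 = 197·77617 + 88·21·8274 = 30580901; y_3 = 197·8274 + 21·77617 = 3259935.
Step 3: Verify x_3² - 88·y_3² = 935191505971801 - 935191505971800 = 1 (should be 1). ✓

(x_1, y_1) = (197, 21); (x_3, y_3) = (30580901, 3259935).


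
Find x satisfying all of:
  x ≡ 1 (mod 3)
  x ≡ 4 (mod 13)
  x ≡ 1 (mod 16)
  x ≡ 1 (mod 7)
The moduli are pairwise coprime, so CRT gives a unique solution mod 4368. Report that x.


Product of moduli M = 3 · 13 · 16 · 7 = 4368.
Merge one congruence at a time:
  Start: x ≡ 1 (mod 3).
  Combine with x ≡ 4 (mod 13); new modulus lcm = 39.
    Write x = 1 + 3·t and substitute into x ≡ 4 (mod 13): 3·t ≡ 4 − 1 = 3 (mod 13).
    The inverse of 3 mod 13 is 9 (since 3·9 = 27 = 2·13 + 1), so t ≡ 9·3 = 27 ≡ 1 (mod 13).
    Then x = 1 + 3·1 = 4, valid modulo lcm(3, 13) = 39: x ≡ 4 (mod 39).
  Combine with x ≡ 1 (mod 16); new modulus lcm = 624.
    Write x = 4 + 39·t and substitute into x ≡ 1 (mod 16): 39·t ≡ 1 − 4 = -3 (mod 16).
    Reduce coefficients mod 16: 7·t ≡ 13 (mod 16).
    The inverse of 7 mod 16 is 7 (since 7·7 = 49 = 3·16 + 1), so t ≡ 7·13 = 91 ≡ 11 (mod 16).
    Then x = 4 + 39·11 = 433, valid modulo lcm(39, 16) = 624: x ≡ 433 (mod 624).
  Combine with x ≡ 1 (mod 7); new modulus lcm = 4368.
    Write x = 433 + 624·t and substitute into x ≡ 1 (mod 7): 624·t ≡ 1 − 433 = -432 (mod 7).
    Reduce coefficients mod 7: 1·t ≡ 2 (mod 7).
    So t ≡ 2 (mod 7).
    Then x = 433 + 624·2 = 1681, valid modulo lcm(624, 7) = 4368: x ≡ 1681 (mod 4368).
Verify against each original: 1681 mod 3 = 1, 1681 mod 13 = 4, 1681 mod 16 = 1, 1681 mod 7 = 1.

x ≡ 1681 (mod 4368).


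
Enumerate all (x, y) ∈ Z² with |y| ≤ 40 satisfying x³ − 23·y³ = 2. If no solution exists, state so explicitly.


The equation is x³ - 23y³ = 2. For fixed y, x³ = 23·y³ + 2, so a solution requires the RHS to be a perfect cube.
Strategy: iterate y from -40 to 40, compute RHS = 23·y³ + 2, and check whether it is a (positive or negative) perfect cube.
Check small values of y:
  y = 0: RHS = 2 is not a perfect cube.
  y = 1: RHS = 25 is not a perfect cube.
  y = -1: RHS = -21 is not a perfect cube.
  y = 2: RHS = 186 is not a perfect cube.
  y = -2: RHS = -182 is not a perfect cube.
  y = 3: RHS = 623 is not a perfect cube.
  y = -3: RHS = -619 is not a perfect cube.
Continuing the search up to |y| = 40 finds no solutions either.
No (x, y) in the scanned range satisfies the equation.

No integer solutions with |y| ≤ 40.


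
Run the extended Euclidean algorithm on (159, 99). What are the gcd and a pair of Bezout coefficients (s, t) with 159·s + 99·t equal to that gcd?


Euclidean algorithm on (159, 99) — divide until remainder is 0:
  159 = 1 · 99 + 60
  99 = 1 · 60 + 39
  60 = 1 · 39 + 21
  39 = 1 · 21 + 18
  21 = 1 · 18 + 3
  18 = 6 · 3 + 0
gcd(159, 99) = 3.
Track Bezout coefficients alongside the remainders: start with r₀ = 159 = a·1 + b·0 (s = 1, t = 0) and r₁ = 99 = a·0 + b·1 (s = 0, t = 1); each new remainder r_{k+1} = r_{k-1} − q_k·r_k inherits s_{k+1} = s_{k-1} − q_k·s_k, t_{k+1} = t_{k-1} − q_k·t_k, so r_k = a·s_k + b·t_k at every step:
  q = 1: r = 60, s = 1 − 1·0 = 1, t = 0 − 1·1 = -1  (check: 159·1 + 99·(-1) = 60)
  q = 1: r = 39, s = 0 − 1·1 = -1, t = 1 − 1·(-1) = 2  (check: 159·(-1) + 99·2 = 39)
  q = 1: r = 21, s = 1 − 1·(-1) = 2, t = -1 − 1·2 = -3  (check: 159·2 + 99·(-3) = 21)
  q = 1: r = 18, s = -1 − 1·2 = -3, t = 2 − 1·(-3) = 5  (check: 159·(-3) + 99·5 = 18)
  q = 1: r = 3, s = 2 − 1·(-3) = 5, t = -3 − 1·5 = -8  (check: 159·5 + 99·(-8) = 3)
The row with r = 3 (the gcd) gives the Bezout coefficients s = 5, t = -8.
Result: 159 · (5) + 99 · (-8) = 3.

gcd(159, 99) = 3; s = 5, t = -8 (check: 159·5 + 99·(-8) = 3).


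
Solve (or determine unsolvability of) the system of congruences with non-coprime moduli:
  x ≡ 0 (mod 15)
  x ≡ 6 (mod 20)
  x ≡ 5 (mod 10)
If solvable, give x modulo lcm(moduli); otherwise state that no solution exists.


Moduli 15, 20, 10 are not pairwise coprime, so CRT works modulo lcm(m_i) when all pairwise compatibility conditions hold.
Pairwise compatibility: gcd(m_i, m_j) must divide a_i - a_j for every pair.
Merge one congruence at a time:
  Start: x ≡ 0 (mod 15).
  Combine with x ≡ 6 (mod 20): gcd(15, 20) = 5, and 6 - 0 = 6 is NOT divisible by 5.
    ⇒ system is inconsistent (no integer solution).

No solution (the system is inconsistent).


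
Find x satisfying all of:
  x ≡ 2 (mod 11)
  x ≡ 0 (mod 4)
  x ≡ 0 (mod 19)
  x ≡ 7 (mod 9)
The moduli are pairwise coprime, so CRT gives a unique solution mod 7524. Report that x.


Product of moduli M = 11 · 4 · 19 · 9 = 7524.
Merge one congruence at a time:
  Start: x ≡ 2 (mod 11).
  Combine with x ≡ 0 (mod 4); new modulus lcm = 44.
    Write x = 2 + 11·t and substitute into x ≡ 0 (mod 4): 11·t ≡ 0 − 2 = -2 (mod 4).
    Reduce coefficients mod 4: 3·t ≡ 2 (mod 4).
    The inverse of 3 mod 4 is 3 (since 3·3 = 9 = 2·4 + 1), so t ≡ 3·2 = 6 ≡ 2 (mod 4).
    Then x = 2 + 11·2 = 24, valid modulo lcm(11, 4) = 44: x ≡ 24 (mod 44).
  Combine with x ≡ 0 (mod 19); new modulus lcm = 836.
    Write x = 24 + 44·t and substitute into x ≡ 0 (mod 19): 44·t ≡ 0 − 24 = -24 (mod 19).
    Reduce coefficients mod 19: 6·t ≡ 14 (mod 19).
    The inverse of 6 mod 19 is 16 (since 6·16 = 96 = 5·19 + 1), so t ≡ 16·14 = 224 ≡ 15 (mod 19).
    Then x = 24 + 44·15 = 684, valid modulo lcm(44, 19) = 836: x ≡ 684 (mod 836).
  Combine with x ≡ 7 (mod 9); new modulus lcm = 7524.
    Write x = 684 + 836·t and substitute into x ≡ 7 (mod 9): 836·t ≡ 7 − 684 = -677 (mod 9).
    Reduce coefficients mod 9: 8·t ≡ 7 (mod 9).
    The inverse of 8 mod 9 is 8 (since 8·8 = 64 = 7·9 + 1), so t ≡ 8·7 = 56 ≡ 2 (mod 9).
    Then x = 684 + 836·2 = 2356, valid modulo lcm(836, 9) = 7524: x ≡ 2356 (mod 7524).
Verify against each original: 2356 mod 11 = 2, 2356 mod 4 = 0, 2356 mod 19 = 0, 2356 mod 9 = 7.

x ≡ 2356 (mod 7524).


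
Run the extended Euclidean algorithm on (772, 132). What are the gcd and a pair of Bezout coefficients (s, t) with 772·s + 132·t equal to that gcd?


Euclidean algorithm on (772, 132) — divide until remainder is 0:
  772 = 5 · 132 + 112
  132 = 1 · 112 + 20
  112 = 5 · 20 + 12
  20 = 1 · 12 + 8
  12 = 1 · 8 + 4
  8 = 2 · 4 + 0
gcd(772, 132) = 4.
Track Bezout coefficients alongside the remainders: start with r₀ = 772 = a·1 + b·0 (s = 1, t = 0) and r₁ = 132 = a·0 + b·1 (s = 0, t = 1); each new remainder r_{k+1} = r_{k-1} − q_k·r_k inherits s_{k+1} = s_{k-1} − q_k·s_k, t_{k+1} = t_{k-1} − q_k·t_k, so r_k = a·s_k + b·t_k at every step:
  q = 5: r = 112, s = 1 − 5·0 = 1, t = 0 − 5·1 = -5  (check: 772·1 + 132·(-5) = 112)
  q = 1: r = 20, s = 0 − 1·1 = -1, t = 1 − 1·(-5) = 6  (check: 772·(-1) + 132·6 = 20)
  q = 5: r = 12, s = 1 − 5·(-1) = 6, t = -5 − 5·6 = -35  (check: 772·6 + 132·(-35) = 12)
  q = 1: r = 8, s = -1 − 1·6 = -7, t = 6 − 1·(-35) = 41  (check: 772·(-7) + 132·41 = 8)
  q = 1: r = 4, s = 6 − 1·(-7) = 13, t = -35 − 1·41 = -76  (check: 772·13 + 132·(-76) = 4)
The row with r = 4 (the gcd) gives the Bezout coefficients s = 13, t = -76.
Result: 772 · (13) + 132 · (-76) = 4.

gcd(772, 132) = 4; s = 13, t = -76 (check: 772·13 + 132·(-76) = 4).


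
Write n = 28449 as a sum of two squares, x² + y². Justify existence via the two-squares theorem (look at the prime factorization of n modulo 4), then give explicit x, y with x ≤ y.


Step 1: Factor n = 28449 = 3^2 · 29 · 109.
Step 2: Check the mod-4 condition on each prime factor: 3 ≡ 3 (mod 4), exponent 2 (must be even); 29 ≡ 1 (mod 4), exponent 1; 109 ≡ 1 (mod 4), exponent 1.
All primes ≡ 3 (mod 4) appear to even exponent (or don't appear), so by the two-squares theorem n IS expressible as a sum of two squares.
Step 3: Build a representation. Group n = k² · m with k = 3 and m = 29 · 109 = 3161 (a product of primes ≡ 1 (mod 4)); a representation of m scales to one of n via (k·x)² + (k·y)² = k²(x² + y²). Each prime p ≡ 1 (mod 4) is itself a sum of two squares; find a² by testing p − a² for a perfect square:
  29: 29 − 1² = 28, 29 − 2² = 25 = 5² ⇒ 29 = 2² + 5².
  109: 109 − 1² = 108, 109 − 2² = 105, 109 − 3² = 100 = 10² ⇒ 109 = 3² + 10².
  Combine using the Brahmagupta–Fibonacci identity (a² + b²)(c² + d²) = (ac − bd)² + (ad + bc)² = (ac + bd)² + (ad − bc)²:
  29 · 109 = 3161: from (2² + 5²)(3² + 10²), take (2·3 − 5·10, 2·10 + 5·3) = (6 − 50, 20 + 15) = (-44, 35); dropping signs (only squares matter) gives (44, 35); check 44² + 35² = 1936 + 1225 = 3161 ✓.
  Scale by k = 3: (3·44, 3·35) = (132, 105).
Step 4: Order so x ≤ y and verify: 105² + 132² = 11025 + 17424 = 28449 = n. ✓

n = 28449 = 105² + 132² (one valid representation with x ≤ y).


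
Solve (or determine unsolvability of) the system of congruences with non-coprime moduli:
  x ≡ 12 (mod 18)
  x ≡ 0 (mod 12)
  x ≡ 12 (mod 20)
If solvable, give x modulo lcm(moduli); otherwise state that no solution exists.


Moduli 18, 12, 20 are not pairwise coprime, so CRT works modulo lcm(m_i) when all pairwise compatibility conditions hold.
Pairwise compatibility: gcd(m_i, m_j) must divide a_i - a_j for every pair.
Merge one congruence at a time:
  Start: x ≡ 12 (mod 18).
  Combine with x ≡ 0 (mod 12): gcd(18, 12) = 6; 0 - 12 = -12, which IS divisible by 6, so compatible.
    Write x = 12 + 18·t and substitute into x ≡ 0 (mod 12): 18·t ≡ 0 − 12 = -12 (mod 12).
    Divide the congruence (and modulus) by g = 6: 3·t ≡ -2 (mod 2).
    Reduce coefficients mod 2: 1·t ≡ 0 (mod 2).
    So t ≡ 0 (mod 2).
    Then x = 12 + 18·0 = 12, valid modulo lcm(18, 12) = 36: x ≡ 12 (mod 36).
  Combine with x ≡ 12 (mod 20): gcd(36, 20) = 4; 12 - 12 = 0, which IS divisible by 4, so compatible.
    Write x = 12 + 36·t and substitute into x ≡ 12 (mod 20): 36·t ≡ 12 − 12 = 0 (mod 20).
    Divide the congruence (and modulus) by g = 4: 9·t ≡ 0 (mod 5).
    Reduce coefficients mod 5: 4·t ≡ 0 (mod 5).
    The inverse of 4 mod 5 is 4 (since 4·4 = 16 = 3·5 + 1), so t ≡ 4·0 = 0 ≡ 0 (mod 5).
    Then x = 12 + 36·0 = 12, valid modulo lcm(36, 20) = 180: x ≡ 12 (mod 180).
Verify: 12 mod 18 = 12, 12 mod 12 = 0, 12 mod 20 = 12.

x ≡ 12 (mod 180).


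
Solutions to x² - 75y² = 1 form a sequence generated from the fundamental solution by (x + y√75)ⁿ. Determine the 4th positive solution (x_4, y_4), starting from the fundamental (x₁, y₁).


Step 1: Find the fundamental solution (x₁, y₁) of x² - 75y² = 1.
  Expand √75 as a continued fraction. a₀ = ⌊√75⌋ = 8; iterate m_{k+1} = d_k·a_k − m_k, d_{k+1} = (75 − m_{k+1}²)/d_k, a_{k+1} = ⌊(a₀ + m_{k+1})/d_{k+1}⌋ (starting m₀ = 0, d₀ = 1), with convergents p_k = a_k·p_{k-1} + p_{k-2}, q_k = a_k·q_{k-1} + q_{k-2} (p₋₁ = 1, q₋₁ = 0):
  k = 0: a₀ = 8; p₀/q₀ = 8/1; p₀² − 75·q₀² = 64 − 75 = -11.
  k = 1: m = 8, d = 11, a = ⌊(8 + 8)/11⌋ = 1; p/q = (1·8 + 1)/(1·1 + 0) = 9/1; p² − 75·q² = 81 − 75 = 6.
  k = 2: m = 3, d = 6, a = ⌊(8 + 3)/6⌋ = 1; p/q = (1·9 + 8)/(1·1 + 1) = 17/2; p² − 75·q² = 289 − 300 = -11.
  k = 3: m = 3, d = 11, a = ⌊(8 + 3)/11⌋ = 1; p/q = (1·17 + 9)/(1·2 + 1) = 26/3; p² − 75·q² = 676 − 675 = 1.
  The first convergent with p² − 75·q² = 1 gives the fundamental solution (x₁, y₁) = (26, 3).
Step 2: Apply the recurrence (x_{n+1}, y_{n+1}) = (x₁x_n + 75y₁y_n, x₁y_n + y₁x_n) repeatedly.
  From (x_1, y_1) = (26, 3): x_2 = 26·26 + 75·3·3 = 1351; y_2 = 26·3 + 3·26 = 156.
  From (x_2, y_2) = (1351, 156): x_3 = 26·1351 + 75·3·156 = 70226; y_3 = 26·156 + 3·1351 = 8109.
  From (x_3, y_3) = (70226, 8109): x_4 = 26·70226 + 75·3·8109 = 3650401; y_4 = 26·8109 + 3·70226 = 421512.
Step 3: Verify x_4² - 75·y_4² = 13325427460801 - 13325427460800 = 1 (should be 1). ✓

(x_1, y_1) = (26, 3); (x_4, y_4) = (3650401, 421512).


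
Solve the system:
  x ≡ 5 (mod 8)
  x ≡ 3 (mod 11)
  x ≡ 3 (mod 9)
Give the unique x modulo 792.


Moduli 8, 11, 9 are pairwise coprime; by CRT there is a unique solution modulo M = 8 · 11 · 9 = 792.
Solve pairwise, accumulating the modulus:
  Start with x ≡ 5 (mod 8).
  Combine with x ≡ 3 (mod 11): since gcd(8, 11) = 1, we get a unique residue mod 88.
    Write x = 5 + 8·t and substitute into x ≡ 3 (mod 11): 8·t ≡ 3 − 5 = -2 (mod 11).
    Reduce coefficients mod 11: 8·t ≡ 9 (mod 11).
    The inverse of 8 mod 11 is 7 (since 8·7 = 56 = 5·11 + 1), so t ≡ 7·9 = 63 ≡ 8 (mod 11).
    Then x = 5 + 8·8 = 69, valid modulo lcm(8, 11) = 88: x ≡ 69 (mod 88).
  Combine with x ≡ 3 (mod 9): since gcd(88, 9) = 1, we get a unique residue mod 792.
    Write x = 69 + 88·t and substitute into x ≡ 3 (mod 9): 88·t ≡ 3 − 69 = -66 (mod 9).
    Reduce coefficients mod 9: 7·t ≡ 6 (mod 9).
    The inverse of 7 mod 9 is 4 (since 7·4 = 28 = 3·9 + 1), so t ≡ 4·6 = 24 ≡ 6 (mod 9).
    Then x = 69 + 88·6 = 597, valid modulo lcm(88, 9) = 792: x ≡ 597 (mod 792).
Verify: 597 mod 8 = 5 ✓, 597 mod 11 = 3 ✓, 597 mod 9 = 3 ✓.

x ≡ 597 (mod 792).


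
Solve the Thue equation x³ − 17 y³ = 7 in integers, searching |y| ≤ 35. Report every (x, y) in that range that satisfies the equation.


The equation is x³ - 17y³ = 7. For fixed y, x³ = 17·y³ + 7, so a solution requires the RHS to be a perfect cube.
Strategy: iterate y from -35 to 35, compute RHS = 17·y³ + 7, and check whether it is a (positive or negative) perfect cube.
Check small values of y:
  y = 0: RHS = 7 is not a perfect cube.
  y = 1: RHS = 24 is not a perfect cube.
  y = -1: RHS = -10 is not a perfect cube.
  y = 2: RHS = 143 is not a perfect cube.
  y = -2: RHS = -129 is not a perfect cube.
  y = 3: RHS = 466 is not a perfect cube.
  y = -3: RHS = -452 is not a perfect cube.
Continuing the search up to |y| = 35 finds no solutions either.
No (x, y) in the scanned range satisfies the equation.

No integer solutions with |y| ≤ 35.


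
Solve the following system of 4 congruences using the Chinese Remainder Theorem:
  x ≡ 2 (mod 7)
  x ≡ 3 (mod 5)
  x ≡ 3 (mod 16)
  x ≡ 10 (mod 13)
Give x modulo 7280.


Product of moduli M = 7 · 5 · 16 · 13 = 7280.
Merge one congruence at a time:
  Start: x ≡ 2 (mod 7).
  Combine with x ≡ 3 (mod 5); new modulus lcm = 35.
    Write x = 2 + 7·t and substitute into x ≡ 3 (mod 5): 7·t ≡ 3 − 2 = 1 (mod 5).
    Reduce coefficients mod 5: 2·t ≡ 1 (mod 5).
    The inverse of 2 mod 5 is 3 (since 2·3 = 6 = 1·5 + 1), so t ≡ 3·1 = 3 ≡ 3 (mod 5).
    Then x = 2 + 7·3 = 23, valid modulo lcm(7, 5) = 35: x ≡ 23 (mod 35).
  Combine with x ≡ 3 (mod 16); new modulus lcm = 560.
    Write x = 23 + 35·t and substitute into x ≡ 3 (mod 16): 35·t ≡ 3 − 23 = -20 (mod 16).
    Reduce coefficients mod 16: 3·t ≡ 12 (mod 16).
    The inverse of 3 mod 16 is 11 (since 3·11 = 33 = 2·16 + 1), so t ≡ 11·12 = 132 ≡ 4 (mod 16).
    Then x = 23 + 35·4 = 163, valid modulo lcm(35, 16) = 560: x ≡ 163 (mod 560).
  Combine with x ≡ 10 (mod 13); new modulus lcm = 7280.
    Write x = 163 + 560·t and substitute into x ≡ 10 (mod 13): 560·t ≡ 10 − 163 = -153 (mod 13).
    Reduce coefficients mod 13: 1·t ≡ 3 (mod 13).
    So t ≡ 3 (mod 13).
    Then x = 163 + 560·3 = 1843, valid modulo lcm(560, 13) = 7280: x ≡ 1843 (mod 7280).
Verify against each original: 1843 mod 7 = 2, 1843 mod 5 = 3, 1843 mod 16 = 3, 1843 mod 13 = 10.

x ≡ 1843 (mod 7280).


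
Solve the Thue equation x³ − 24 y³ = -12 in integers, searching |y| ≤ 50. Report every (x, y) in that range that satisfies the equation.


The equation is x³ - 24y³ = -12. For fixed y, x³ = 24·y³ − 12, so a solution requires the RHS to be a perfect cube.
Strategy: iterate y from -50 to 50, compute RHS = 24·y³ − 12, and check whether it is a (positive or negative) perfect cube.
Check small values of y:
  y = 0: RHS = -12 is not a perfect cube.
  y = 1: RHS = 12 is not a perfect cube.
  y = -1: RHS = -36 is not a perfect cube.
  y = 2: RHS = 180 is not a perfect cube.
  y = -2: RHS = -204 is not a perfect cube.
  y = 3: RHS = 636 is not a perfect cube.
  y = -3: RHS = -660 is not a perfect cube.
Continuing the search up to |y| = 50 finds no solutions either.
No (x, y) in the scanned range satisfies the equation.

No integer solutions with |y| ≤ 50.
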